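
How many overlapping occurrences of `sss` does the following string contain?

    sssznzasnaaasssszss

3

Sliding a length-3 window over the 19 characters (17 positions):
  position 1–3: sss
  position 13–15: sss
  position 14–16: sss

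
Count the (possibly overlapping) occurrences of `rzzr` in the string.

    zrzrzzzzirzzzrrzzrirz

Sliding a length-4 window over the 21 characters (18 positions):
  position 15–18: rzzr

1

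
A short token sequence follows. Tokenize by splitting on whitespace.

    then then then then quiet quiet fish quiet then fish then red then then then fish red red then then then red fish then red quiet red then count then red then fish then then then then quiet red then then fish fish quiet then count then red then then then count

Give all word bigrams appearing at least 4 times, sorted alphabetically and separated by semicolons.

red then; then fish; then red; then then

Bigram counts meeting the condition (at least 4 times):
  red then: 6
  then fish: 4
  then red: 5
  then then: 13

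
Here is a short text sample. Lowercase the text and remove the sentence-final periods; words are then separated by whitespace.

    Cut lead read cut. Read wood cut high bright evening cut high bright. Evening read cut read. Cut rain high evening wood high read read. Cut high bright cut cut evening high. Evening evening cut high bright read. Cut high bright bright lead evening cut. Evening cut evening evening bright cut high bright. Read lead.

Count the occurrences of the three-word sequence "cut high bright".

6

Scanning the 53 overlapping trigram windows for "cut high bright":
  position 7–9: cut high bright
  position 11–13: cut high bright
  position 26–28: cut high bright
  position 35–37: cut high bright
  position 39–41: cut high bright
  position 51–53: cut high bright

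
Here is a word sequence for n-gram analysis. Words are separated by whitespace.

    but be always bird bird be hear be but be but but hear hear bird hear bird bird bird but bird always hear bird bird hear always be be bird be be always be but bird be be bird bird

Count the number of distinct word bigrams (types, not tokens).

21

40 tokens → 39 bigram windows in total.
Repeated bigrams (each contributes count−1 duplicates):
  bird bird: 5
  be be: 3
  be but: 3
  bird be: 3
  hear bird: 3
  always be: 2
  be always: 2
  be bird: 2
  … (3 more repeated)
18 duplicate windows → 39 − 18 = 21 distinct.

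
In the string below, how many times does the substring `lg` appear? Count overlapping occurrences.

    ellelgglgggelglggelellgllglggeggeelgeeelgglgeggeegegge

Sliding a length-2 window over the 54 characters (53 positions):
  position 5–6: lg
  position 8–9: lg
  position 13–14: lg
  position 15–16: lg
  position 22–23: lg
  position 25–26: lg
  position 27–28: lg
  position 35–36: lg
  position 40–41: lg
  position 43–44: lg

10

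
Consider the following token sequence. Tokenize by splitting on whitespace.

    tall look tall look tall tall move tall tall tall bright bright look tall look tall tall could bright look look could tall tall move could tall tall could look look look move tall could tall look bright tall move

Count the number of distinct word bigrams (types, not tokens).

18

40 tokens → 39 bigram windows in total.
Repeated bigrams (each contributes count−1 duplicates):
  tall tall: 6
  look tall: 4
  tall look: 4
  could tall: 3
  look look: 3
  tall could: 3
  tall move: 3
  bright look: 2
  … (1 more repeated)
21 duplicate windows → 39 − 21 = 18 distinct.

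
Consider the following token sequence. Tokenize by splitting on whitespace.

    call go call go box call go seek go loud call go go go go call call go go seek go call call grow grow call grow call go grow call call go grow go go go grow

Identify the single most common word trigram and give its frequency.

Trigram frequencies (highest first):
  go go go: 3
  go seek go: 2
  call go go: 2
  go call call: 2
  call call go: 2
  call go grow: 2
  … (23 more, each ≤ 1)

"go go go", 3 times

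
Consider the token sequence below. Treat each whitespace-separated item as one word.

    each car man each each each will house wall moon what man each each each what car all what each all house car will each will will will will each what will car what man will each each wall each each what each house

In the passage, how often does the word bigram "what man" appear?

2

Scanning the 43 overlapping bigram windows for "what man":
  position 11–12: what man
  position 34–35: what man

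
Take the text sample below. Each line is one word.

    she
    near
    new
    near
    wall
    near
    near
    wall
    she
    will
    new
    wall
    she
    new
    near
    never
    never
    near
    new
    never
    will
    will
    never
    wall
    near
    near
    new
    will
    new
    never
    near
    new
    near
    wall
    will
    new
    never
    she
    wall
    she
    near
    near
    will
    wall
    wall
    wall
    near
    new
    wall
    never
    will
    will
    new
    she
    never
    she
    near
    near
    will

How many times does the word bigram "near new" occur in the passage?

Scanning the 58 overlapping bigram windows for "near new":
  position 2–3: near new
  position 18–19: near new
  position 26–27: near new
  position 31–32: near new
  position 47–48: near new

5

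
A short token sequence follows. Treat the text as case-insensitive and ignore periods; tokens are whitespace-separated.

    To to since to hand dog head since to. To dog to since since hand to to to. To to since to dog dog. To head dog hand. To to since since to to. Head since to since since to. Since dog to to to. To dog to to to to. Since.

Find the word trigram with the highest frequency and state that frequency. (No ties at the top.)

Trigram frequencies (highest first):
  to to to: 7
  to to since: 4
  to since since: 3
  to since to: 2
  head since to: 2
  since to to: 2
  … (24 more, each ≤ 2)

"to to to", 7 times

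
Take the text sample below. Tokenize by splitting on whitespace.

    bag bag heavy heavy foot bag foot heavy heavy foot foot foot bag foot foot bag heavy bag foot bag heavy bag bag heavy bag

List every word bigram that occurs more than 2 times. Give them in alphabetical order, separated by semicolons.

bag foot; bag heavy; foot bag; foot foot; heavy bag

Bigram counts meeting the condition (more than 2 times):
  bag foot: 3
  bag heavy: 4
  foot bag: 4
  foot foot: 3
  heavy bag: 3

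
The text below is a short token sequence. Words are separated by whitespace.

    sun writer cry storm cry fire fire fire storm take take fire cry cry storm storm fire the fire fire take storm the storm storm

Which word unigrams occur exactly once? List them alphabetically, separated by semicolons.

Unigram counts meeting the condition (exactly once):
  sun: 1
  writer: 1

sun; writer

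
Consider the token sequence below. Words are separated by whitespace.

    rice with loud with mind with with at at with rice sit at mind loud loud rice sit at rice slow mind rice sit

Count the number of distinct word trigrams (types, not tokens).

21

24 tokens → 22 trigram windows in total.
Repeated trigrams (each contributes count−1 duplicates):
  rice sit at: 2
1 duplicate windows → 22 − 1 = 21 distinct.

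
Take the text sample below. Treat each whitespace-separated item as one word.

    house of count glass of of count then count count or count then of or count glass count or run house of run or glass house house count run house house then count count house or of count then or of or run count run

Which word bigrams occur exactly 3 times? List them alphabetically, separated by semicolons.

count then; of count

Bigram counts meeting the condition (exactly 3 times):
  count then: 3
  of count: 3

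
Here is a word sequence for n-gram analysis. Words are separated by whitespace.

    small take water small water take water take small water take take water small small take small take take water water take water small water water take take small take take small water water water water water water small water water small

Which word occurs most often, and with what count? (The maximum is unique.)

Unigram frequencies (highest first):
  water: 18
  take: 13
  small: 11

"water", 18 times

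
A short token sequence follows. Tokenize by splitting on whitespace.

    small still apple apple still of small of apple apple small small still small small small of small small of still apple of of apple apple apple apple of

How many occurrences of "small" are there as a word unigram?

Scanning the 29 tokens for "small":
  position 1: small
  position 7: small
  position 11: small
  position 12: small
  position 14: small
  position 15: small
  position 16: small
  position 18: small
  position 19: small

9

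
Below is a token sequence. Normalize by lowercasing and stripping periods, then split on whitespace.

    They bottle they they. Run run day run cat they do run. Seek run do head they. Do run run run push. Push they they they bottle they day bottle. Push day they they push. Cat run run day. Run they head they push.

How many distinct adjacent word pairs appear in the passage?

44 tokens → 43 bigram windows in total.
Repeated bigrams (each contributes count−1 duplicates):
  run run: 4
  they they: 4
  bottle they: 2
  day run: 2
  do run: 2
  head they: 2
  run day: 2
  they bottle: 2
  … (2 more repeated)
14 duplicate windows → 43 − 14 = 29 distinct.

29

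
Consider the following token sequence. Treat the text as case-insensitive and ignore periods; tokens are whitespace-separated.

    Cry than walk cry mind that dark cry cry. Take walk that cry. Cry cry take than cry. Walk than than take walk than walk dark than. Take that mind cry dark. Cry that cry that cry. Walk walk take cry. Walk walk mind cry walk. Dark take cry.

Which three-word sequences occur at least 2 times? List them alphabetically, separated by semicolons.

Trigram counts meeting the condition (at least 2 times):
  cry cry take: 2
  cry that cry: 2
  cry walk walk: 2

cry cry take; cry that cry; cry walk walk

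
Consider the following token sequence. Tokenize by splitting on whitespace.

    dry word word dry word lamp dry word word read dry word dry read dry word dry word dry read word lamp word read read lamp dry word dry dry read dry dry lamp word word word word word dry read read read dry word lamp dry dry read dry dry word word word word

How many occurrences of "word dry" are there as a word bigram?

Scanning the 54 overlapping bigram windows for "word dry":
  position 3–4: word dry
  position 12–13: word dry
  position 16–17: word dry
  position 18–19: word dry
  position 28–29: word dry
  position 39–40: word dry

6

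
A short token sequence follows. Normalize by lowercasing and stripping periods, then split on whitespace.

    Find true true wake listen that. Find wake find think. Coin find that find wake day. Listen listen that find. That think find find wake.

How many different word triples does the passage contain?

21

25 tokens → 23 trigram windows in total.
Repeated trigrams (each contributes count−1 duplicates):
  listen that find: 2
  that find wake: 2
2 duplicate windows → 23 − 2 = 21 distinct.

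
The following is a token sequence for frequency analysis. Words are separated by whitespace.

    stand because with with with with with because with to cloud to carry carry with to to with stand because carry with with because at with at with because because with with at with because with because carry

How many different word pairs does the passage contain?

18

38 tokens → 37 bigram windows in total.
Repeated bigrams (each contributes count−1 duplicates):
  with with: 6
  with because: 5
  because with: 4
  at with: 3
  because carry: 2
  carry with: 2
  stand because: 2
  with at: 2
  … (1 more repeated)
19 duplicate windows → 37 − 19 = 18 distinct.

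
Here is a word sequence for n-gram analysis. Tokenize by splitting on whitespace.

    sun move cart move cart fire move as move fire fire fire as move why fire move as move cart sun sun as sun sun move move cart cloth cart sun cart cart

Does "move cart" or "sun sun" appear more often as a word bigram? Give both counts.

"move cart" (4 vs 2)

"move cart": 4 occurrences
"sun sun": 2 occurrences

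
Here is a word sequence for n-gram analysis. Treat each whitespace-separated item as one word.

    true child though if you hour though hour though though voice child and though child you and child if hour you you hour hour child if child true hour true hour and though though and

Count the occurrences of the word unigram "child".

6

Scanning the 35 tokens for "child":
  position 2: child
  position 12: child
  position 15: child
  position 18: child
  position 25: child
  position 27: child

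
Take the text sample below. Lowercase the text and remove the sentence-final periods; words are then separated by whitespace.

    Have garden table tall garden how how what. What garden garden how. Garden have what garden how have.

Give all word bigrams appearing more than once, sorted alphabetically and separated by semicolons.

garden how; what garden

Bigram counts meeting the condition (more than once):
  garden how: 3
  what garden: 2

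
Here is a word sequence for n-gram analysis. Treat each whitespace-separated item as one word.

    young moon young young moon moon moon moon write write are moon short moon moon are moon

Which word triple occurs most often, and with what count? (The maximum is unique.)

Trigram frequencies (highest first):
  moon moon moon: 2
  young moon young: 1
  moon young young: 1
  young young moon: 1
  young moon moon: 1
  moon moon write: 1
  … (8 more, each ≤ 1)

"moon moon moon", 2 times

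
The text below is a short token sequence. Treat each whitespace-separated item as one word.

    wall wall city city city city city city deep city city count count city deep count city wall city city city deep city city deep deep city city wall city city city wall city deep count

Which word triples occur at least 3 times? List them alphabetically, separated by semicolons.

city city city; city city deep; city wall city; deep city city; wall city city

Trigram counts meeting the condition (at least 3 times):
  city city city: 6
  city city deep: 3
  city wall city: 3
  deep city city: 3
  wall city city: 3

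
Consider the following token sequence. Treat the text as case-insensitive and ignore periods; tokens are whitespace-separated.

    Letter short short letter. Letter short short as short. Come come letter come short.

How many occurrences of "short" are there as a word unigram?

6

Scanning the 14 tokens for "short":
  position 2: short
  position 3: short
  position 6: short
  position 7: short
  position 9: short
  position 14: short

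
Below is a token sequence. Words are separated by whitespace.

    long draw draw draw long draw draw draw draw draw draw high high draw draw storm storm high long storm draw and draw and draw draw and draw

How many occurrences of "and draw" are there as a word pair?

Scanning the 27 overlapping bigram windows for "and draw":
  position 22–23: and draw
  position 24–25: and draw
  position 27–28: and draw

3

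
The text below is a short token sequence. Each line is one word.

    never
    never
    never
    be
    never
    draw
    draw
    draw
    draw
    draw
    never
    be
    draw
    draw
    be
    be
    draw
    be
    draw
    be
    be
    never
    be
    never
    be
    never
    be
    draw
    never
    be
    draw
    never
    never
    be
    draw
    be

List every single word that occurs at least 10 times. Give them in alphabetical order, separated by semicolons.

Unigram counts meeting the condition (at least 10 times):
  be: 13
  draw: 12
  never: 11

be; draw; never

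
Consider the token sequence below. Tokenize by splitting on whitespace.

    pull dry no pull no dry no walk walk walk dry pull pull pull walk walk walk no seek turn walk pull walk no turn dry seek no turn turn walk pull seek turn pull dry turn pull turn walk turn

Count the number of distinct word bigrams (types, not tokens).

26

41 tokens → 40 bigram windows in total.
Repeated bigrams (each contributes count−1 duplicates):
  walk walk: 4
  turn walk: 3
  dry no: 2
  no turn: 2
  pull dry: 2
  pull pull: 2
  pull walk: 2
  seek turn: 2
  … (3 more repeated)
14 duplicate windows → 40 − 14 = 26 distinct.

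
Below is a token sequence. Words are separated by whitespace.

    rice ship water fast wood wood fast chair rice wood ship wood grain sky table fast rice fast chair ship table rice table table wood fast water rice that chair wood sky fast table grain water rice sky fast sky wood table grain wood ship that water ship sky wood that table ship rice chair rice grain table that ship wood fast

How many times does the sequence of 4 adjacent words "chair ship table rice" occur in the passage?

Scanning the 59 overlapping 4-gram windows for "chair ship table rice":
  position 19–22: chair ship table rice

1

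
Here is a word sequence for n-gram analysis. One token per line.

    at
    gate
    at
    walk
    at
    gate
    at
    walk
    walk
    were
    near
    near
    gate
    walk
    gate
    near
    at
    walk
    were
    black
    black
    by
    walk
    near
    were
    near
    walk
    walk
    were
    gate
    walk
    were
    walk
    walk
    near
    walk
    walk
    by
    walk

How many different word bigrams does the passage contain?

39 tokens → 38 bigram windows in total.
Repeated bigrams (each contributes count−1 duplicates):
  walk walk: 4
  walk were: 4
  at walk: 3
  at gate: 2
  by walk: 2
  gate at: 2
  gate walk: 2
  near walk: 2
  … (2 more repeated)
15 duplicate windows → 38 − 15 = 23 distinct.

23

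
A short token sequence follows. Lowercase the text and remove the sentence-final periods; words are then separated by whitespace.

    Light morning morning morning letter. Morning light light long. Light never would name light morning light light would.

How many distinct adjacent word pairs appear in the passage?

13

18 tokens → 17 bigram windows in total.
Repeated bigrams (each contributes count−1 duplicates):
  light light: 2
  light morning: 2
  morning light: 2
  morning morning: 2
4 duplicate windows → 17 − 4 = 13 distinct.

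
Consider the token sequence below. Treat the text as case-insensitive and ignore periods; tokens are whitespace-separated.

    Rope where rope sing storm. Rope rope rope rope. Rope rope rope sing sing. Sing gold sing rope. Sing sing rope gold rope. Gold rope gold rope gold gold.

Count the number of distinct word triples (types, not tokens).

29 tokens → 27 trigram windows in total.
Repeated trigrams (each contributes count−1 duplicates):
  rope rope rope: 5
  gold rope gold: 3
  rope gold rope: 3
  rope sing sing: 2
9 duplicate windows → 27 − 9 = 18 distinct.

18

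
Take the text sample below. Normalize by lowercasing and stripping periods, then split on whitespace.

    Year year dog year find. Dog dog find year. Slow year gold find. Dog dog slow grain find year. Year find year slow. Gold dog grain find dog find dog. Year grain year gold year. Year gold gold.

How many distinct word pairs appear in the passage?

22

38 tokens → 37 bigram windows in total.
Repeated bigrams (each contributes count−1 duplicates):
  find dog: 4
  find year: 3
  year gold: 3
  year year: 3
  dog dog: 2
  dog find: 2
  dog year: 2
  grain find: 2
  … (2 more repeated)
15 duplicate windows → 37 − 15 = 22 distinct.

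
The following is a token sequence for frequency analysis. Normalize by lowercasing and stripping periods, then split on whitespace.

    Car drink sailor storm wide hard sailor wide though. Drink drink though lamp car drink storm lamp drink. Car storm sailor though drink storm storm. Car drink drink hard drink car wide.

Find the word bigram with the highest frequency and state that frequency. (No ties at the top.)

"car drink", 3 times

Bigram frequencies (highest first):
  car drink: 3
  though drink: 2
  drink drink: 2
  drink storm: 2
  drink car: 2
  drink sailor: 1
  … (19 more, each ≤ 1)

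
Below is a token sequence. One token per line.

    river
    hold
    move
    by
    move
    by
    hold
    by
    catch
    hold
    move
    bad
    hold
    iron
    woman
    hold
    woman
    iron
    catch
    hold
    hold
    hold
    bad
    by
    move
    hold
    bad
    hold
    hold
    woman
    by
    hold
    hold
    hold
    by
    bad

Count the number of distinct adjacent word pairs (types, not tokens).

22

36 tokens → 35 bigram windows in total.
Repeated bigrams (each contributes count−1 duplicates):
  hold hold: 5
  bad hold: 2
  by hold: 2
  by move: 2
  catch hold: 2
  hold bad: 2
  hold by: 2
  hold move: 2
  … (2 more repeated)
13 duplicate windows → 35 − 13 = 22 distinct.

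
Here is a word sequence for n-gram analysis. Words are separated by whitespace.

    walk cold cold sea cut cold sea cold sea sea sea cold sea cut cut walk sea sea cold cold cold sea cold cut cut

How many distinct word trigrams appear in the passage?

18

25 tokens → 23 trigram windows in total.
Repeated trigrams (each contributes count−1 duplicates):
  cold cold sea: 2
  cold sea cold: 2
  cold sea cut: 2
  sea cold sea: 2
  sea sea cold: 2
5 duplicate windows → 23 − 5 = 18 distinct.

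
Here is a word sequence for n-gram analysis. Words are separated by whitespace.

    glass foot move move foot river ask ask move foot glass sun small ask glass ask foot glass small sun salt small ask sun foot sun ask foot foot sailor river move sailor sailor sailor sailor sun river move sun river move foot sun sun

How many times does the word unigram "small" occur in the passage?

Scanning the 45 tokens for "small":
  position 13: small
  position 19: small
  position 22: small

3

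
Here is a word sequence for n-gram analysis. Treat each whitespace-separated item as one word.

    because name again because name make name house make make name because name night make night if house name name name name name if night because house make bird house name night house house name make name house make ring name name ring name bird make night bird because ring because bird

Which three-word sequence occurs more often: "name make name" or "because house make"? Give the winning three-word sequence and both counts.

"name make name": 2 occurrences
"because house make": 1 occurrence

"name make name" (2 vs 1)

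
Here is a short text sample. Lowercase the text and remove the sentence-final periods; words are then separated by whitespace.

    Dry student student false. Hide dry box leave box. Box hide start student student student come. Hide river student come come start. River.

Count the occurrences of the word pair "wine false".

0

Scanning the 22 overlapping bigram windows for "wine false":
  (none found)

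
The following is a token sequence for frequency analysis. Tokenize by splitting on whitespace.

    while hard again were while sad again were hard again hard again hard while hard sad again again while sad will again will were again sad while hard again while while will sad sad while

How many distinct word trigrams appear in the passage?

35 tokens → 33 trigram windows in total.
Repeated trigrams (each contributes count−1 duplicates):
  hard again hard: 2
  while hard again: 2
2 duplicate windows → 33 − 2 = 31 distinct.

31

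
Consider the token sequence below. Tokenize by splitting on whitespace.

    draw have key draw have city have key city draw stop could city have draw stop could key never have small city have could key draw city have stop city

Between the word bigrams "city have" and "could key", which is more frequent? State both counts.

"city have" (4 vs 2)

"city have": 4 occurrences
"could key": 2 occurrences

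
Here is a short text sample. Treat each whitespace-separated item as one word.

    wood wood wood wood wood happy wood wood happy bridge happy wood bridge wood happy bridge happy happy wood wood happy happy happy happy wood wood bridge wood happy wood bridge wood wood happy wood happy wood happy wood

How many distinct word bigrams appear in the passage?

8

39 tokens → 38 bigram windows in total.
Repeated bigrams (each contributes count−1 duplicates):
  happy wood: 8
  wood happy: 8
  wood wood: 8
  happy happy: 4
  bridge wood: 3
  wood bridge: 3
  bridge happy: 2
  happy bridge: 2
30 duplicate windows → 38 − 30 = 8 distinct.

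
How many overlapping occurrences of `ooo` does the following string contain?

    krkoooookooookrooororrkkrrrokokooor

Sliding a length-3 window over the 35 characters (33 positions):
  position 4–6: ooo
  position 5–7: ooo
  position 6–8: ooo
  position 10–12: ooo
  position 11–13: ooo
  position 16–18: ooo
  position 32–34: ooo

7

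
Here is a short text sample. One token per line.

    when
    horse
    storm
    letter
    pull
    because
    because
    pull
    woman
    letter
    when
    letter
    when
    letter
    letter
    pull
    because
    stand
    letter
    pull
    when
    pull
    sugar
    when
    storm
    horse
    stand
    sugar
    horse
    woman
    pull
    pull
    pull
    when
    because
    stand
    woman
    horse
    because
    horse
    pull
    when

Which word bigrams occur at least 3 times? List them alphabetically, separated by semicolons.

Bigram counts meeting the condition (at least 3 times):
  letter pull: 3
  pull when: 3

letter pull; pull when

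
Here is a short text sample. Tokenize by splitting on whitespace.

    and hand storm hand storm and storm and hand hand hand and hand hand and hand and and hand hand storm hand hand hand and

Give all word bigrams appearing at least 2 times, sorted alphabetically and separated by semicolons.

Bigram counts meeting the condition (at least 2 times):
  and hand: 5
  hand and: 4
  hand hand: 6
  hand storm: 3
  storm and: 2
  storm hand: 2

and hand; hand and; hand hand; hand storm; storm and; storm hand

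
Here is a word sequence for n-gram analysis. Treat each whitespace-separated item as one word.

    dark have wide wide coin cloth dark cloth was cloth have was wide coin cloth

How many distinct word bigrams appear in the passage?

15 tokens → 14 bigram windows in total.
Repeated bigrams (each contributes count−1 duplicates):
  coin cloth: 2
  wide coin: 2
2 duplicate windows → 14 − 2 = 12 distinct.

12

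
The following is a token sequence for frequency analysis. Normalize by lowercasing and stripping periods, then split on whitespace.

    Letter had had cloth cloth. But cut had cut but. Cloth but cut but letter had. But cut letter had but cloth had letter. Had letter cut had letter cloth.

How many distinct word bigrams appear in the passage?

30 tokens → 29 bigram windows in total.
Repeated bigrams (each contributes count−1 duplicates):
  letter had: 4
  but cut: 3
  had letter: 3
  but cloth: 2
  cloth but: 2
  cut but: 2
  cut had: 2
  had but: 2
12 duplicate windows → 29 − 12 = 17 distinct.

17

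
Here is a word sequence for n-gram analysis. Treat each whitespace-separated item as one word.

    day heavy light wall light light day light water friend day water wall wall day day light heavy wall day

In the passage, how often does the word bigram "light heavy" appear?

1

Scanning the 19 overlapping bigram windows for "light heavy":
  position 17–18: light heavy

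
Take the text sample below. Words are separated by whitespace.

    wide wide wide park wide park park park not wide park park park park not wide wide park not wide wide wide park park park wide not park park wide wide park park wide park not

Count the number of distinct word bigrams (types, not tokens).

8

36 tokens → 35 bigram windows in total.
Repeated bigrams (each contributes count−1 duplicates):
  park park: 9
  wide park: 7
  wide wide: 6
  park not: 4
  park wide: 4
  not wide: 3
27 duplicate windows → 35 − 27 = 8 distinct.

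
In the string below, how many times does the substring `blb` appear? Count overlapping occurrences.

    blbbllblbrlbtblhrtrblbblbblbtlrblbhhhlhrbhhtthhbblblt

Sliding a length-3 window over the 53 characters (51 positions):
  position 1–3: blb
  position 7–9: blb
  position 20–22: blb
  position 23–25: blb
  position 26–28: blb
  position 32–34: blb
  position 49–51: blb

7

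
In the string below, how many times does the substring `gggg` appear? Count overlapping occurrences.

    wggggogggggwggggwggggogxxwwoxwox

Sliding a length-4 window over the 32 characters (29 positions):
  position 2–5: gggg
  position 7–10: gggg
  position 8–11: gggg
  position 13–16: gggg
  position 18–21: gggg

5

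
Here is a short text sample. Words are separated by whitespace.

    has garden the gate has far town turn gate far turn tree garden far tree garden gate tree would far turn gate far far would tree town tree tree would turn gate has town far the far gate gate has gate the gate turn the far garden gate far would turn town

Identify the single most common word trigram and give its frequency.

"turn gate far", 2 times

Trigram frequencies (highest first):
  turn gate far: 2
  has garden the: 1
  garden the gate: 1
  the gate has: 1
  gate has far: 1
  has far town: 1
  … (43 more, each ≤ 1)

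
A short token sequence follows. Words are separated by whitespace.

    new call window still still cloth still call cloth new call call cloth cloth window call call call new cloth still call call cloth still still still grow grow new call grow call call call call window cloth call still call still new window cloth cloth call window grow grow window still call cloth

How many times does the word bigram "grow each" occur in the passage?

0

Scanning the 53 overlapping bigram windows for "grow each":
  (none found)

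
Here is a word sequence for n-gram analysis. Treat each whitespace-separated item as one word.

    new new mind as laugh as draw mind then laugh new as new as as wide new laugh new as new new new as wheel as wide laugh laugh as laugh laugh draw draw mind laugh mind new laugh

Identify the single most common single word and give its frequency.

"new", 10 times

Unigram frequencies (highest first):
  new: 10
  as: 9
  laugh: 9
  mind: 4
  draw: 3
  wide: 2
  … (2 more, each ≤ 1)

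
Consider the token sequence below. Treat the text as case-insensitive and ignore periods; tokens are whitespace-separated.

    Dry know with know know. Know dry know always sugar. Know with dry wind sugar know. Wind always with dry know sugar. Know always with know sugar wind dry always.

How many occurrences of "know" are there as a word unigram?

10

Scanning the 30 tokens for "know":
  position 2: know
  position 4: know
  position 5: know
  position 6: know
  position 8: know
  position 11: know
  position 16: know
  position 21: know
  position 23: know
  position 26: know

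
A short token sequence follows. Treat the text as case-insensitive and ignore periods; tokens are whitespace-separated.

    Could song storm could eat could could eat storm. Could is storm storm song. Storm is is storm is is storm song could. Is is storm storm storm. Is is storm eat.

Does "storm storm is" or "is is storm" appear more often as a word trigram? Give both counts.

"is is storm" (4 vs 1)

"storm storm is": 1 occurrence
"is is storm": 4 occurrences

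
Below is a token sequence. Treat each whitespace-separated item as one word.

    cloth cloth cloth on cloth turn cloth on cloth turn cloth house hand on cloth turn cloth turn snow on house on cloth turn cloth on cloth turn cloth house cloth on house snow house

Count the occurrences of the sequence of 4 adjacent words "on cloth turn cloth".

Scanning the 32 overlapping 4-gram windows for "on cloth turn cloth":
  position 4–7: on cloth turn cloth
  position 8–11: on cloth turn cloth
  position 14–17: on cloth turn cloth
  position 22–25: on cloth turn cloth
  position 26–29: on cloth turn cloth

5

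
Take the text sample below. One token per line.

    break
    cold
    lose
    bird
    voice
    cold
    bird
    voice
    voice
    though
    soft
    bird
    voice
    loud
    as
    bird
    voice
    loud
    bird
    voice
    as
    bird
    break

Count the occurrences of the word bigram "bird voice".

Scanning the 22 overlapping bigram windows for "bird voice":
  position 4–5: bird voice
  position 7–8: bird voice
  position 12–13: bird voice
  position 16–17: bird voice
  position 19–20: bird voice

5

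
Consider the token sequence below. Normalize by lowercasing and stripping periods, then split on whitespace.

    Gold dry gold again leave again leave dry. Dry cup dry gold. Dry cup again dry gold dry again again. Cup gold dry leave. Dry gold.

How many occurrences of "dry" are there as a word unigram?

Scanning the 26 tokens for "dry":
  position 2: dry
  position 8: dry
  position 9: dry
  position 11: dry
  position 13: dry
  position 16: dry
  position 18: dry
  position 23: dry
  position 25: dry

9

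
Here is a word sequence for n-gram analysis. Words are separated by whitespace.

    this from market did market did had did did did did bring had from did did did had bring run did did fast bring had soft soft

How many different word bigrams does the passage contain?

18

27 tokens → 26 bigram windows in total.
Repeated bigrams (each contributes count−1 duplicates):
  did did: 6
  bring had: 2
  did had: 2
  market did: 2
8 duplicate windows → 26 − 8 = 18 distinct.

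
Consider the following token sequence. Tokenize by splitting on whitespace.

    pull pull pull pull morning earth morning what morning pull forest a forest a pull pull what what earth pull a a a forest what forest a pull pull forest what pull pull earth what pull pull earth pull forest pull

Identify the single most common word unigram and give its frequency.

Unigram frequencies (highest first):
  pull: 16
  what: 6
  forest: 6
  a: 6
  earth: 4
  morning: 3

"pull", 16 times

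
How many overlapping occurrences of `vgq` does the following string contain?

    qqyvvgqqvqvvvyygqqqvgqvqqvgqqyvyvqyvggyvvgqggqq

4

Sliding a length-3 window over the 47 characters (45 positions):
  position 5–7: vgq
  position 20–22: vgq
  position 26–28: vgq
  position 41–43: vgq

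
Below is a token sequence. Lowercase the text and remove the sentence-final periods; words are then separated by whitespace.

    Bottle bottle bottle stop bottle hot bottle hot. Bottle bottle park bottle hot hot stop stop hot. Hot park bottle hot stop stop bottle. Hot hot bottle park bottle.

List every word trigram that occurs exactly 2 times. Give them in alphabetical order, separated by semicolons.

bottle hot bottle; bottle hot hot; bottle park bottle; hot stop stop; park bottle hot; stop bottle hot

Trigram counts meeting the condition (exactly 2 times):
  bottle hot bottle: 2
  bottle hot hot: 2
  bottle park bottle: 2
  hot stop stop: 2
  park bottle hot: 2
  stop bottle hot: 2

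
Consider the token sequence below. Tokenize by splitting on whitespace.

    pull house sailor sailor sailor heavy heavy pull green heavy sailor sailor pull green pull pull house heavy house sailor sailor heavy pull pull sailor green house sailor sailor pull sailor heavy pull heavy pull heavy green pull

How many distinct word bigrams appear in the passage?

38 tokens → 37 bigram windows in total.
Repeated bigrams (each contributes count−1 duplicates):
  sailor sailor: 5
  heavy pull: 4
  house sailor: 3
  sailor heavy: 3
  green pull: 2
  pull green: 2
  pull heavy: 2
  pull house: 2
  … (3 more repeated)
18 duplicate windows → 37 − 18 = 19 distinct.

19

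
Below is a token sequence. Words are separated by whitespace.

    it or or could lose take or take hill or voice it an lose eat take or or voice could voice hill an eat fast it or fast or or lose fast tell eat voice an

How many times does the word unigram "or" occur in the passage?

Scanning the 36 tokens for "or":
  position 2: or
  position 3: or
  position 7: or
  position 10: or
  position 17: or
  position 18: or
  position 27: or
  position 29: or
  position 30: or

9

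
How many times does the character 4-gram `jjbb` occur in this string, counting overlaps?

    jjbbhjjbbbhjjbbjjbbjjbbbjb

Sliding a length-4 window over the 26 characters (23 positions):
  position 1–4: jjbb
  position 6–9: jjbb
  position 12–15: jjbb
  position 16–19: jjbb
  position 20–23: jjbb

5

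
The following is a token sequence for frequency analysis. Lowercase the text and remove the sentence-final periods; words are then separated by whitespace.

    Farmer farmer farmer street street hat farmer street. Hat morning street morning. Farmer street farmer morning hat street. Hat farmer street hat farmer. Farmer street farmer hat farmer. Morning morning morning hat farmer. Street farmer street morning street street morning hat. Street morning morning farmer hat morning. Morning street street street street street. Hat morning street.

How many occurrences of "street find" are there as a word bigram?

Scanning the 55 overlapping bigram windows for "street find":
  (none found)

0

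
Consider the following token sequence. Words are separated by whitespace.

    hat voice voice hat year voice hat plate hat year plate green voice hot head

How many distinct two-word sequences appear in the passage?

15 tokens → 14 bigram windows in total.
Repeated bigrams (each contributes count−1 duplicates):
  hat year: 2
  voice hat: 2
2 duplicate windows → 14 − 2 = 12 distinct.

12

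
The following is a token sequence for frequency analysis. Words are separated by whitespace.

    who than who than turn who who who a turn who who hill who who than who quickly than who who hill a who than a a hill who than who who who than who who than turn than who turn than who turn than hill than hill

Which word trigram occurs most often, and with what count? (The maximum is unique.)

"who than who", 4 times

Trigram frequencies (highest first):
  who than who: 4
  who who than: 3
  than who who: 3
  who than turn: 2
  turn who who: 2
  who who who: 2
  … (26 more, each ≤ 2)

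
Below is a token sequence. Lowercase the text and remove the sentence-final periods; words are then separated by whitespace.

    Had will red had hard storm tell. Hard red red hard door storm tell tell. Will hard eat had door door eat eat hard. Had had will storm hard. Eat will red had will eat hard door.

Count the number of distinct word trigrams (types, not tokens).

37 tokens → 35 trigram windows in total.
Repeated trigrams (each contributes count−1 duplicates):
  will red had: 2
1 duplicate windows → 35 − 1 = 34 distinct.

34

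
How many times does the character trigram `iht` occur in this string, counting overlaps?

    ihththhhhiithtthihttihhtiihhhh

Sliding a length-3 window over the 30 characters (28 positions):
  position 1–3: iht
  position 17–19: iht

2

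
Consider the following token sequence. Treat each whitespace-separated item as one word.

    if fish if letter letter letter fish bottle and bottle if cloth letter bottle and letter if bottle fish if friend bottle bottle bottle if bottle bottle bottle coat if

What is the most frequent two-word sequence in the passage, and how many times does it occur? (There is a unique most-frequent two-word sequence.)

Bigram frequencies (highest first):
  bottle bottle: 4
  fish if: 2
  letter letter: 2
  bottle and: 2
  bottle if: 2
  if bottle: 2
  … (15 more, each ≤ 1)

"bottle bottle", 4 times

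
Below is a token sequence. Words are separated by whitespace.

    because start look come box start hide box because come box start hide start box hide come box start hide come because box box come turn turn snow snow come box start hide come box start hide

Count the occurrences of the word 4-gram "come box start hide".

Scanning the 34 overlapping 4-gram windows for "come box start hide":
  position 4–7: come box start hide
  position 10–13: come box start hide
  position 17–20: come box start hide
  position 30–33: come box start hide
  position 34–37: come box start hide

5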